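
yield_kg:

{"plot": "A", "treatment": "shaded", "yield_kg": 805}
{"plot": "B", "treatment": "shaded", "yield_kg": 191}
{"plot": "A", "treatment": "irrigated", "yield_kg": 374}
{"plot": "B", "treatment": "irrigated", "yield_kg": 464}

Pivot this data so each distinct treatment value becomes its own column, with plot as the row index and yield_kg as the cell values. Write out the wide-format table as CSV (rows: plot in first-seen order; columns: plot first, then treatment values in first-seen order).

plot,shaded,irrigated
A,805,374
B,191,464

Columns: plot plus the 2 distinct treatment values (shaded, irrigated).
For example, row A column shaded takes yield_kg=805 from the long row (A, shaded).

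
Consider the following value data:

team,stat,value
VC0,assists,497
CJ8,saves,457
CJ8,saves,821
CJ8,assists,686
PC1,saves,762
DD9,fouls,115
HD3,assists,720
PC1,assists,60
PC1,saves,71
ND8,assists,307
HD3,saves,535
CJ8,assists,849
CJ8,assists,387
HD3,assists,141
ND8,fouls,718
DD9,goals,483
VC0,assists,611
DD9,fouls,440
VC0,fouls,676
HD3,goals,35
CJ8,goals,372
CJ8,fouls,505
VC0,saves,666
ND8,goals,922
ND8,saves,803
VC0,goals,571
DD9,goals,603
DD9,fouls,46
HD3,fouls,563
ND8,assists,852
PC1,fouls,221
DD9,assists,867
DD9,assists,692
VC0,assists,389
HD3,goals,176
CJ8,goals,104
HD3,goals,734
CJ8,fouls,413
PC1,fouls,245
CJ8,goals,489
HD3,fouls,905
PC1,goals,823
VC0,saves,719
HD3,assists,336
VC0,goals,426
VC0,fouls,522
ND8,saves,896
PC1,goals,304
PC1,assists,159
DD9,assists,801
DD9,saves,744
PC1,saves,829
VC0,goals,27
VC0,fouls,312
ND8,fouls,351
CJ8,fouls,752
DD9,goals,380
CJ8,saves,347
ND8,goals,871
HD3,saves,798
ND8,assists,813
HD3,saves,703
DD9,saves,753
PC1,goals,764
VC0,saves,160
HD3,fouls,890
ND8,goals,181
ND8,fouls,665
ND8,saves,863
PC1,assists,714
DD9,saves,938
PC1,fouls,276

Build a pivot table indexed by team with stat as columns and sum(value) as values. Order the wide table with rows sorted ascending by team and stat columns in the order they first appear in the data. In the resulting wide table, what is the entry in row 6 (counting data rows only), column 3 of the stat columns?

With rows sorted ascending by team, row 6 is team=VC0. stat columns in first-appearance order: assists, saves, fouls, goals; column 3 is fouls.
Long rows with team=VC0, stat=fouls: 676 + 522 + 312 = 1510.

1510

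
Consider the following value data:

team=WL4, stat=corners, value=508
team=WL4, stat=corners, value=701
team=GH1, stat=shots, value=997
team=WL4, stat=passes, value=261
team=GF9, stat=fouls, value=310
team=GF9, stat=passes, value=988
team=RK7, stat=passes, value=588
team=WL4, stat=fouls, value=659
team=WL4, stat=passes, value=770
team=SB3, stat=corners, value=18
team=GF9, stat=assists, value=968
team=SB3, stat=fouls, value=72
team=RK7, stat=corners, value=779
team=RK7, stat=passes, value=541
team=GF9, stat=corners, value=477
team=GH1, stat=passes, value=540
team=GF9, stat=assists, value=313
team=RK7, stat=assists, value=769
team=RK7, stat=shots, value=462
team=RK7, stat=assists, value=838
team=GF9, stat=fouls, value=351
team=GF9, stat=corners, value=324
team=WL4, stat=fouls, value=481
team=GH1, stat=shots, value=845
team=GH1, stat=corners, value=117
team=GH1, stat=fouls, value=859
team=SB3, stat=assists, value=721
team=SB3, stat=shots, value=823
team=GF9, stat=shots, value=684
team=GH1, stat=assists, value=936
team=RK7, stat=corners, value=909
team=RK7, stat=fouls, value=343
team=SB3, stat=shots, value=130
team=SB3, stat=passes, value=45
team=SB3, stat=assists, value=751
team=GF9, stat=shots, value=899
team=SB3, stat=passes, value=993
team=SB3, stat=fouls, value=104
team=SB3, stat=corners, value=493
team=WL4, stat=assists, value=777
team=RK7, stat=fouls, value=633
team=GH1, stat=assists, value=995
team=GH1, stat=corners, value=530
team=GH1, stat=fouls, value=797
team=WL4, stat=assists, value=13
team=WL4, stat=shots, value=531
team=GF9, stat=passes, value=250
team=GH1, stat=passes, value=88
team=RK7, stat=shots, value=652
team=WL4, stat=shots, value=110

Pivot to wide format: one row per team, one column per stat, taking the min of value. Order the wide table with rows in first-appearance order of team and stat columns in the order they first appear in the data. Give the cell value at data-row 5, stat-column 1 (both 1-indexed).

18

With rows in first-appearance order of team, row 5 is team=SB3. stat columns in first-appearance order: corners, shots, passes, fouls, assists; column 1 is corners.
Long rows with team=SB3, stat=corners: min(18, 493) = 18.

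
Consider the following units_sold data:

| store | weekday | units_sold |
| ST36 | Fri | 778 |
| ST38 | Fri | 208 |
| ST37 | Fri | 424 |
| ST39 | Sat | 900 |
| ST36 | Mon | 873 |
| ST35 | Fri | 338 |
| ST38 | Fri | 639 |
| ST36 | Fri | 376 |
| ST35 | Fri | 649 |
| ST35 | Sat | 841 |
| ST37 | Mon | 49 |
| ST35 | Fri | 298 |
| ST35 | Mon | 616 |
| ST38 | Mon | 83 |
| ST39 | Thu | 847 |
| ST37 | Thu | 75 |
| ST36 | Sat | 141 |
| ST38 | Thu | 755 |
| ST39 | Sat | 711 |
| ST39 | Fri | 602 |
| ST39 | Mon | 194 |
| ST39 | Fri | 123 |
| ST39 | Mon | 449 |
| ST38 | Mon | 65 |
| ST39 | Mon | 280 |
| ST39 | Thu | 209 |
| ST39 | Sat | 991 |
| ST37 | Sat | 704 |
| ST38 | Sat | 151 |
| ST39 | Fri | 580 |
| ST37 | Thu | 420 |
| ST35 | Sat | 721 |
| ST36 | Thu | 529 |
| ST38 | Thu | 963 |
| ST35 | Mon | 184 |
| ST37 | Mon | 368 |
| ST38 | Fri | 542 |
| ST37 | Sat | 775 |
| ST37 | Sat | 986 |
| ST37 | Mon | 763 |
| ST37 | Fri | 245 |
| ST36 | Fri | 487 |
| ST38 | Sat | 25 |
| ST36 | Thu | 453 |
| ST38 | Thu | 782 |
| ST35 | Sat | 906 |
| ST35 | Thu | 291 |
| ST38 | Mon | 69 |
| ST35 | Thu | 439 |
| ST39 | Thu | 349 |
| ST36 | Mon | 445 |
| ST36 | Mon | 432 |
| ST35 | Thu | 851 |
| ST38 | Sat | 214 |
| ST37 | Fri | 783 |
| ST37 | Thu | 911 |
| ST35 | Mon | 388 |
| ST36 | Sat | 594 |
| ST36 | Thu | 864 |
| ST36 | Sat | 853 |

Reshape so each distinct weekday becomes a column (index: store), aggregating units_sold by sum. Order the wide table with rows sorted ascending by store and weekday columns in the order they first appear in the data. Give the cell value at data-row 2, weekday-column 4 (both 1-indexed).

With rows sorted ascending by store, row 2 is store=ST36. weekday columns in first-appearance order: Fri, Sat, Mon, Thu; column 4 is Thu.
Long rows with store=ST36, weekday=Thu: 529 + 453 + 864 = 1846.

1846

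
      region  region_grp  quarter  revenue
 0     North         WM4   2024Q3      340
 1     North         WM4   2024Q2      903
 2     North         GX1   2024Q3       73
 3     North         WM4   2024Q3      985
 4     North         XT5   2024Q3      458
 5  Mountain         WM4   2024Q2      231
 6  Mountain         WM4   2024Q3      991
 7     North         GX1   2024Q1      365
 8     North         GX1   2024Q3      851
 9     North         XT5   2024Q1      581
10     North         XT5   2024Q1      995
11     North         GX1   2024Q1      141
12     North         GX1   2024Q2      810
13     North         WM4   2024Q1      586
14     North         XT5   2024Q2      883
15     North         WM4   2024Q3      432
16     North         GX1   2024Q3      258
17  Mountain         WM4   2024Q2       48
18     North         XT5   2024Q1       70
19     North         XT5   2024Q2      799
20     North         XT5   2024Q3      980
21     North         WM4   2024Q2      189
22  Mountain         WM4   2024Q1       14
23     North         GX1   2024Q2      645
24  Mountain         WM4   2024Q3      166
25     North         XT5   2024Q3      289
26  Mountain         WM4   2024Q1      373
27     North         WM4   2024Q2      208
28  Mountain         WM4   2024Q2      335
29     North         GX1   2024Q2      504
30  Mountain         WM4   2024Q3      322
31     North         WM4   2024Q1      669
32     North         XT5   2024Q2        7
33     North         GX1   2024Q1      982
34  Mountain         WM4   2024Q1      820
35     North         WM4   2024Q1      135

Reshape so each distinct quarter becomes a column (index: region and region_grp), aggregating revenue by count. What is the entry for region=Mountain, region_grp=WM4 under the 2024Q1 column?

3

Rows with region=Mountain, region_grp=WM4 and quarter=2024Q1: revenue values are 14, 373, 820.
3 rows match — count = 3.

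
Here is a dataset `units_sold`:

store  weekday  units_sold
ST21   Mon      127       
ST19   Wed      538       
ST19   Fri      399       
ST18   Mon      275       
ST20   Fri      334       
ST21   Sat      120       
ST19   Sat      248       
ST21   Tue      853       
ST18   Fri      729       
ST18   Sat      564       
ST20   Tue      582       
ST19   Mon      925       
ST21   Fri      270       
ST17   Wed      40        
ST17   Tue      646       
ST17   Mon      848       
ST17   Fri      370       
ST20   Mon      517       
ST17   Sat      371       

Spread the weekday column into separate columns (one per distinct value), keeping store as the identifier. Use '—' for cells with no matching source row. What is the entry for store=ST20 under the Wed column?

—

No long-format row has store=ST20 and weekday=Wed, so the cell is —.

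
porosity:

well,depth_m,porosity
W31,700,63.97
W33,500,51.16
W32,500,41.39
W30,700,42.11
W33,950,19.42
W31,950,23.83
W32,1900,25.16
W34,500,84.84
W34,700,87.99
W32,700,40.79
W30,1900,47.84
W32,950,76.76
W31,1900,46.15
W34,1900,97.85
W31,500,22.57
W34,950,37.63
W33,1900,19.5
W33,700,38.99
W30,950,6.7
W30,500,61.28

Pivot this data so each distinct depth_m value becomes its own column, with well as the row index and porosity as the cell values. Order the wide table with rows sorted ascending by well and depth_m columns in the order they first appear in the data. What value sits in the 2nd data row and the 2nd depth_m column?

With rows sorted ascending by well, row 2 is well=W31. depth_m columns in first-appearance order: 700, 500, 950, 1900; column 2 is 500.
Long rows with well=W31, depth_m=500: porosity = 22.57.

22.57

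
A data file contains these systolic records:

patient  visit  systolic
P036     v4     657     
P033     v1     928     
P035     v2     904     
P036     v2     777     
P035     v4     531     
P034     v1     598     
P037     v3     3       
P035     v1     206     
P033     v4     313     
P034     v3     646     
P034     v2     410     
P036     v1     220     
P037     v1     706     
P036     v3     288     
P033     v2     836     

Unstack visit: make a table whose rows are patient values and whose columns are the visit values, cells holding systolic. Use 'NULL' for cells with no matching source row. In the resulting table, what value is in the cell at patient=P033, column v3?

No long-format row has patient=P033 and visit=v3, so the cell is NULL.

NULL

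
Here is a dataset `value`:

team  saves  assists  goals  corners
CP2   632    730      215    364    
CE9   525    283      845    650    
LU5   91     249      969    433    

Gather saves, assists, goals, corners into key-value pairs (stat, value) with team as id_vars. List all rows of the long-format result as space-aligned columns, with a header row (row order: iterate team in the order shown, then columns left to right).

Each (team, column) pair becomes one row: 3 × 4 = 12 rows.
For example, (CP2, saves) → value=632.

team  stat     value
CP2   saves    632  
CP2   assists  730  
CP2   goals    215  
CP2   corners  364  
CE9   saves    525  
CE9   assists  283  
CE9   goals    845  
CE9   corners  650  
LU5   saves    91   
LU5   assists  249  
LU5   goals    969  
LU5   corners  433  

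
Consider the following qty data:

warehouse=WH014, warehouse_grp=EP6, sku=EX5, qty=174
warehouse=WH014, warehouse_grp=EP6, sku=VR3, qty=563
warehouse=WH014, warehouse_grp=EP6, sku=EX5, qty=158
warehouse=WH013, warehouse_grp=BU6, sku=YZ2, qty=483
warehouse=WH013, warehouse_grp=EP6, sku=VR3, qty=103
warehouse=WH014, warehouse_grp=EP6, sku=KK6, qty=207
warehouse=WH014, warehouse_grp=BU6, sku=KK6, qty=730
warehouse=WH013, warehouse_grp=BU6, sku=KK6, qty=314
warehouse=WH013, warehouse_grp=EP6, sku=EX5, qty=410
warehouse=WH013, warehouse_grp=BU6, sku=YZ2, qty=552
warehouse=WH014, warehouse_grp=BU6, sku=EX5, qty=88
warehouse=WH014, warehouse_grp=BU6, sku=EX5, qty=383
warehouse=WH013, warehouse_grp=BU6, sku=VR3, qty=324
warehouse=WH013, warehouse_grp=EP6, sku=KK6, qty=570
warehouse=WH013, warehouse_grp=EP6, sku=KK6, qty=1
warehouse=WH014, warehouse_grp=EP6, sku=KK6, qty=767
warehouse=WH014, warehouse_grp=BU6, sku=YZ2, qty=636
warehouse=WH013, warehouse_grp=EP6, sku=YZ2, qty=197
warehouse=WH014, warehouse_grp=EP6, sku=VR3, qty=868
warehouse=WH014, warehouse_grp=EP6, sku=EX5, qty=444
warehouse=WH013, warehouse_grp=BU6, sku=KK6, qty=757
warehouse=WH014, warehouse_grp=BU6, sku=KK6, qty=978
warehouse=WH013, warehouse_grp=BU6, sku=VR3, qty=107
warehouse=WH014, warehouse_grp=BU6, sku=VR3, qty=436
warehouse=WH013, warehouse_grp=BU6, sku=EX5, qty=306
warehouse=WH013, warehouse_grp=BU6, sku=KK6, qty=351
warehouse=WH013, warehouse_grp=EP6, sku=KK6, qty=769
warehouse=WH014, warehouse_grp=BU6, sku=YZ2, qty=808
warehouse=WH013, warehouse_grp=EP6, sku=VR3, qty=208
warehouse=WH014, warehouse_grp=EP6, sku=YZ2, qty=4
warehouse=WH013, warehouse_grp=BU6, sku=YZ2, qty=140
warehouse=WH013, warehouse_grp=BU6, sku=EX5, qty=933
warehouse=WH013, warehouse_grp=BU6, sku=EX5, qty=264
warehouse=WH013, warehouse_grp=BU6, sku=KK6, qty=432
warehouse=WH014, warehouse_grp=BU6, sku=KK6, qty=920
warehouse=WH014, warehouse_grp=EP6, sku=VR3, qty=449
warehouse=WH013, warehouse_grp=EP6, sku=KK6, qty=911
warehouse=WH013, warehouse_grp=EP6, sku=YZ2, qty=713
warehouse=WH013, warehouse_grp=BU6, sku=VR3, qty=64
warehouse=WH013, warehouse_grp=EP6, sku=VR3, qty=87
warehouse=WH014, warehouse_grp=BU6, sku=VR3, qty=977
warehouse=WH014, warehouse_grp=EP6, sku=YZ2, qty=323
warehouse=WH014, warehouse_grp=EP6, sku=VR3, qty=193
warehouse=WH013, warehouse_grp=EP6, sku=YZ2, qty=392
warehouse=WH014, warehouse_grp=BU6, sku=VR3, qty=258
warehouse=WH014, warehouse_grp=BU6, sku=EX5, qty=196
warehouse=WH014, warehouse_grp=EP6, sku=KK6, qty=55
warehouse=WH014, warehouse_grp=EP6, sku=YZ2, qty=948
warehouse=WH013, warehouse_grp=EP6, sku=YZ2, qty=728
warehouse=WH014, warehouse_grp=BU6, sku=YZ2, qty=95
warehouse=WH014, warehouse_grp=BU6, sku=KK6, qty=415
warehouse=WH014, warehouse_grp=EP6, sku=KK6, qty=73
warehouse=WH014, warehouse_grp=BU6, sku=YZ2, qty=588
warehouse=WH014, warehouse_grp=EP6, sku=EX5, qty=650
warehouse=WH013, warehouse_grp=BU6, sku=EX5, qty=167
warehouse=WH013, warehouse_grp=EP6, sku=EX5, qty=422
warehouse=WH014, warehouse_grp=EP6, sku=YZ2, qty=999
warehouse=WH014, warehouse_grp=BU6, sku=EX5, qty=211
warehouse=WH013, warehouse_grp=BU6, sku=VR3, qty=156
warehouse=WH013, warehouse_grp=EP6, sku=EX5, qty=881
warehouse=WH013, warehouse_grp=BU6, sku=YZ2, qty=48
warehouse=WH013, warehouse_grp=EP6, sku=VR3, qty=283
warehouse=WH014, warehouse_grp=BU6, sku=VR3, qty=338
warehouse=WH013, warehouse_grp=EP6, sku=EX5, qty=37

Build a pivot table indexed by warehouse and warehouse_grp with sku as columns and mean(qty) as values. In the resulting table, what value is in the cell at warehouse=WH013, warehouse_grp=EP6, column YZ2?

507.50

Rows with warehouse=WH013, warehouse_grp=EP6 and sku=YZ2: qty values are 197, 713, 392, 728.
(197 + 713 + 392 + 728) / 4 = 507.50.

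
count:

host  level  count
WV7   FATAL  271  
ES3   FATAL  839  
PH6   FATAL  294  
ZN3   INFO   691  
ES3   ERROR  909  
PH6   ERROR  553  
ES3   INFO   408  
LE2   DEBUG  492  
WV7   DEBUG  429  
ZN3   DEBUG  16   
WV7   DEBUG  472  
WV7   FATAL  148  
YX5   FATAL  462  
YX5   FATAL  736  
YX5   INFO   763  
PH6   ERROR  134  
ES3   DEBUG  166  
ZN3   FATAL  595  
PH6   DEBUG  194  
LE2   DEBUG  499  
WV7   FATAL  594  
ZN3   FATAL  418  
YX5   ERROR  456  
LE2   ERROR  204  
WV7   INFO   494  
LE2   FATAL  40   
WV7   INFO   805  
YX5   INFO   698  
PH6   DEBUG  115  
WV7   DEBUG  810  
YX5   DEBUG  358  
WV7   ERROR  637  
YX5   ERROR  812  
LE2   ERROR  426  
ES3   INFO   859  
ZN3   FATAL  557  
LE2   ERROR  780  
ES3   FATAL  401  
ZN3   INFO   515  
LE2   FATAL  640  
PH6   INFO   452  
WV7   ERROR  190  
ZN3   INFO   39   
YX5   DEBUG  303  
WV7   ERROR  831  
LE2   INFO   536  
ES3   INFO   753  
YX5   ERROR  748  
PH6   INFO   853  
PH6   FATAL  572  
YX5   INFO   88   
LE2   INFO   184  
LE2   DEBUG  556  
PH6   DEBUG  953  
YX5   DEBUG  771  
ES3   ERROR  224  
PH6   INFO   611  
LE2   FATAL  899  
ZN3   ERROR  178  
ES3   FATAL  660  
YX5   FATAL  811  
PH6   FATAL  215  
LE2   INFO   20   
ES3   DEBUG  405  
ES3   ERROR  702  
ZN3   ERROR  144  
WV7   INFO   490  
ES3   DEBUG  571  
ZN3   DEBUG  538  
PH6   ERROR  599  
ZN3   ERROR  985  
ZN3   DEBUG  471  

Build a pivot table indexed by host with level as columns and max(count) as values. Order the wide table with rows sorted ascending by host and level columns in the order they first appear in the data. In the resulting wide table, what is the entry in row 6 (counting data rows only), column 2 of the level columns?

691

With rows sorted ascending by host, row 6 is host=ZN3. level columns in first-appearance order: FATAL, INFO, ERROR, DEBUG; column 2 is INFO.
Long rows with host=ZN3, level=INFO: max(691, 515, 39) = 691.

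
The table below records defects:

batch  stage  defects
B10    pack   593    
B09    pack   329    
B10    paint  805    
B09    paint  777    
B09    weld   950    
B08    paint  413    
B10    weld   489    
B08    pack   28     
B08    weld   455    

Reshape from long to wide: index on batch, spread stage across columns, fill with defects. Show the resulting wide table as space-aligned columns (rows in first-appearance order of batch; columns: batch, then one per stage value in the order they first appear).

Columns: batch plus the 3 distinct stage values (pack, paint, weld).
For example, row B10 column pack takes defects=593 from the long row (B10, pack).

batch  pack  paint  weld
B10    593   805    489 
B09    329   777    950 
B08    28    413    455 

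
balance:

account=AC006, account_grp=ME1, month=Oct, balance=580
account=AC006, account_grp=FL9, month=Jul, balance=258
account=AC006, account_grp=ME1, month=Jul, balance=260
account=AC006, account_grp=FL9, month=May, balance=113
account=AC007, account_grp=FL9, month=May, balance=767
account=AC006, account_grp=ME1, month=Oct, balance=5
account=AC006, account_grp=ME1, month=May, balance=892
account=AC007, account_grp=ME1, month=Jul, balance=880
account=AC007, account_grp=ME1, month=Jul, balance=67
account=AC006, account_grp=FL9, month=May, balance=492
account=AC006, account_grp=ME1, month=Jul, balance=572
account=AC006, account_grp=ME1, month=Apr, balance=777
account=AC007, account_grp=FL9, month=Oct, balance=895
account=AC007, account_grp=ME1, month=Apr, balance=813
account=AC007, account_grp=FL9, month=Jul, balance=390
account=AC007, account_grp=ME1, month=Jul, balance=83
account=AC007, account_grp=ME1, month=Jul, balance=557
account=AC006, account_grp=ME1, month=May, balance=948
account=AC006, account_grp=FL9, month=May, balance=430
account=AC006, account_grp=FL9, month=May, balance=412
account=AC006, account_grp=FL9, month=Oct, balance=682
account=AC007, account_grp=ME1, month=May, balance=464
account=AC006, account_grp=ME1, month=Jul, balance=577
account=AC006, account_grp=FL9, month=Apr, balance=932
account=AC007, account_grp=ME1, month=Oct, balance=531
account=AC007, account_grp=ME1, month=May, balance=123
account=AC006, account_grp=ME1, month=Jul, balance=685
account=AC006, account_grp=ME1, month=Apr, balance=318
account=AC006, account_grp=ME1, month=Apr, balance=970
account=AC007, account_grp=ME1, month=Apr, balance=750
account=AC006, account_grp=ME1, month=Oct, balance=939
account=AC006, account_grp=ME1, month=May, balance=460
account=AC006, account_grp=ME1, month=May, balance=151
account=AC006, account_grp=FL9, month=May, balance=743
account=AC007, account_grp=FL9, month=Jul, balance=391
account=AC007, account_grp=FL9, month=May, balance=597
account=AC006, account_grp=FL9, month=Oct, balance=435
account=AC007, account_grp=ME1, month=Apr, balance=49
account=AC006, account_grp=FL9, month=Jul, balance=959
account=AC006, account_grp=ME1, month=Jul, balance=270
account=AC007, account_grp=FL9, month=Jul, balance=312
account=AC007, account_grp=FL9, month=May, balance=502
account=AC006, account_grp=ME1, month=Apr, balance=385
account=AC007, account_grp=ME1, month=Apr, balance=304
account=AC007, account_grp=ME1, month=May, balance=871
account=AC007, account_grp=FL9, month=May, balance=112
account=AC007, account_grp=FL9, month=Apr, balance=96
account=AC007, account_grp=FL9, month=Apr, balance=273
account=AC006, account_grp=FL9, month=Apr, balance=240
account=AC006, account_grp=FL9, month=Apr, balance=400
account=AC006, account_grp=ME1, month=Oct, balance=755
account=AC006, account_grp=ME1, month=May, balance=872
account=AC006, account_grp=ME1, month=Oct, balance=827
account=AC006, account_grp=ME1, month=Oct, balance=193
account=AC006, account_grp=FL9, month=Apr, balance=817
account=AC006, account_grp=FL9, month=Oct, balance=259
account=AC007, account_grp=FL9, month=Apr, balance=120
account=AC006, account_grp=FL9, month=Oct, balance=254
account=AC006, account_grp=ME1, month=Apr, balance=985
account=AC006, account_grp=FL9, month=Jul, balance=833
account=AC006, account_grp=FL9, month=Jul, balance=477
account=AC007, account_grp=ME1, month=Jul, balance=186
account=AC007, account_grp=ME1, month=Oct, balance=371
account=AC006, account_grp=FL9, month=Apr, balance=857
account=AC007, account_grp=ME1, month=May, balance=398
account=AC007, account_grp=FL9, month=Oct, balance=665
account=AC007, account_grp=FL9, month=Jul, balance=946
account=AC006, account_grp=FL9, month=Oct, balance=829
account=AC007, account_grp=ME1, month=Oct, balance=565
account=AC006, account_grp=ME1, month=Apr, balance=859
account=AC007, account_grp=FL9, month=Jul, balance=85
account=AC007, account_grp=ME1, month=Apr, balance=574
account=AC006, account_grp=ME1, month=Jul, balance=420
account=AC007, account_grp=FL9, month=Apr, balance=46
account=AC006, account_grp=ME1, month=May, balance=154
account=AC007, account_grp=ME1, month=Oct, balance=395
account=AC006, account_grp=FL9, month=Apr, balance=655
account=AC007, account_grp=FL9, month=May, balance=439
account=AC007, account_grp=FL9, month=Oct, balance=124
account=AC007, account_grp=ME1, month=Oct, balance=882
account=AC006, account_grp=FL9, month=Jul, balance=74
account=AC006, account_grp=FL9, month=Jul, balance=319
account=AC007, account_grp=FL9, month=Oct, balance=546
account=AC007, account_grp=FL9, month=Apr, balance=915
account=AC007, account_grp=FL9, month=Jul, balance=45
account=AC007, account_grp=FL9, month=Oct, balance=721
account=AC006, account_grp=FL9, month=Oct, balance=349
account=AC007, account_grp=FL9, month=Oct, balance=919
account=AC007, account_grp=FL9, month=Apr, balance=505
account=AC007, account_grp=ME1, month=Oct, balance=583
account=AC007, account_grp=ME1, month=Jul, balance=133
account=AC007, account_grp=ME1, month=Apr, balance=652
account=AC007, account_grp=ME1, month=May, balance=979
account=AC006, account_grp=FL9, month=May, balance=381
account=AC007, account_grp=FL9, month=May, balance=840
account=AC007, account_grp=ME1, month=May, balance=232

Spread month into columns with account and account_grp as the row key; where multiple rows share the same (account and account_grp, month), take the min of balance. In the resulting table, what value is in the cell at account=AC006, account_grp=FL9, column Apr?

Rows with account=AC006, account_grp=FL9 and month=Apr: balance values are 932, 240, 400, 817, 857, 655.
min(932, 240, 400, 817, 857, 655) = 240.

240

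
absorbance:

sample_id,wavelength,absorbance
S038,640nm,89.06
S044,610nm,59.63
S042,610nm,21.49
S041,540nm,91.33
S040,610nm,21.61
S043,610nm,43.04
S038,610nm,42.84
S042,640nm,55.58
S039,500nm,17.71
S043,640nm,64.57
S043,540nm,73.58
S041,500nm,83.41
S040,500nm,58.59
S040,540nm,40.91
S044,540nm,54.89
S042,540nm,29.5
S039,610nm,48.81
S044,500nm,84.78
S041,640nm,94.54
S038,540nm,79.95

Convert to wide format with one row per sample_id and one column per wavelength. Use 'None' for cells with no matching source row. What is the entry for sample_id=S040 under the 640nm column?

None

No long-format row has sample_id=S040 and wavelength=640nm, so the cell is None.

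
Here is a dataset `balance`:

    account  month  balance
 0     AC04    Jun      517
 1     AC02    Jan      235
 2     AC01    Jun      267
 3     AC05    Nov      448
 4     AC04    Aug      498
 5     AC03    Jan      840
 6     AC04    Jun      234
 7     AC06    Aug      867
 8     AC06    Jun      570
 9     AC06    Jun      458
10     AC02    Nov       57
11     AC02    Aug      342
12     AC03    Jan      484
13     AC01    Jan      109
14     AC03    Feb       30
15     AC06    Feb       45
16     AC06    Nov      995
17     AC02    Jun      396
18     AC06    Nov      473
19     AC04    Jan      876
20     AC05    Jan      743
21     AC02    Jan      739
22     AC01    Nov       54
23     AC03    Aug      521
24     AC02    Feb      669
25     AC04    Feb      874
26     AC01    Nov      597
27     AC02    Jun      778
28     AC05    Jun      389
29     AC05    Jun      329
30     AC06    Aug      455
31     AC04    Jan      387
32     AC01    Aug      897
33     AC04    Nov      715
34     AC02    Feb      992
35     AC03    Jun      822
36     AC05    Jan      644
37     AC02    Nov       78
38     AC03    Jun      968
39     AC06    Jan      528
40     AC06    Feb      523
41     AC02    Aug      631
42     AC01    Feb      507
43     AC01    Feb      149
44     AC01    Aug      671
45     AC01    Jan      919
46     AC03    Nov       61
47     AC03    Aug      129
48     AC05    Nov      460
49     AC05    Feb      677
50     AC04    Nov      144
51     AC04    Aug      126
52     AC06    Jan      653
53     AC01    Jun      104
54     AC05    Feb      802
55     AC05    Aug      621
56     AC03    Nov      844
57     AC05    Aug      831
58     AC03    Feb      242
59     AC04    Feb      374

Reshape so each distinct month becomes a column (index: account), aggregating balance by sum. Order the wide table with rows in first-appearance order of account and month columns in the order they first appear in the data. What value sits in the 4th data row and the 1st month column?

718

With rows in first-appearance order of account, row 4 is account=AC05. month columns in first-appearance order: Jun, Jan, Nov, Aug, Feb; column 1 is Jun.
Long rows with account=AC05, month=Jun: 389 + 329 = 718.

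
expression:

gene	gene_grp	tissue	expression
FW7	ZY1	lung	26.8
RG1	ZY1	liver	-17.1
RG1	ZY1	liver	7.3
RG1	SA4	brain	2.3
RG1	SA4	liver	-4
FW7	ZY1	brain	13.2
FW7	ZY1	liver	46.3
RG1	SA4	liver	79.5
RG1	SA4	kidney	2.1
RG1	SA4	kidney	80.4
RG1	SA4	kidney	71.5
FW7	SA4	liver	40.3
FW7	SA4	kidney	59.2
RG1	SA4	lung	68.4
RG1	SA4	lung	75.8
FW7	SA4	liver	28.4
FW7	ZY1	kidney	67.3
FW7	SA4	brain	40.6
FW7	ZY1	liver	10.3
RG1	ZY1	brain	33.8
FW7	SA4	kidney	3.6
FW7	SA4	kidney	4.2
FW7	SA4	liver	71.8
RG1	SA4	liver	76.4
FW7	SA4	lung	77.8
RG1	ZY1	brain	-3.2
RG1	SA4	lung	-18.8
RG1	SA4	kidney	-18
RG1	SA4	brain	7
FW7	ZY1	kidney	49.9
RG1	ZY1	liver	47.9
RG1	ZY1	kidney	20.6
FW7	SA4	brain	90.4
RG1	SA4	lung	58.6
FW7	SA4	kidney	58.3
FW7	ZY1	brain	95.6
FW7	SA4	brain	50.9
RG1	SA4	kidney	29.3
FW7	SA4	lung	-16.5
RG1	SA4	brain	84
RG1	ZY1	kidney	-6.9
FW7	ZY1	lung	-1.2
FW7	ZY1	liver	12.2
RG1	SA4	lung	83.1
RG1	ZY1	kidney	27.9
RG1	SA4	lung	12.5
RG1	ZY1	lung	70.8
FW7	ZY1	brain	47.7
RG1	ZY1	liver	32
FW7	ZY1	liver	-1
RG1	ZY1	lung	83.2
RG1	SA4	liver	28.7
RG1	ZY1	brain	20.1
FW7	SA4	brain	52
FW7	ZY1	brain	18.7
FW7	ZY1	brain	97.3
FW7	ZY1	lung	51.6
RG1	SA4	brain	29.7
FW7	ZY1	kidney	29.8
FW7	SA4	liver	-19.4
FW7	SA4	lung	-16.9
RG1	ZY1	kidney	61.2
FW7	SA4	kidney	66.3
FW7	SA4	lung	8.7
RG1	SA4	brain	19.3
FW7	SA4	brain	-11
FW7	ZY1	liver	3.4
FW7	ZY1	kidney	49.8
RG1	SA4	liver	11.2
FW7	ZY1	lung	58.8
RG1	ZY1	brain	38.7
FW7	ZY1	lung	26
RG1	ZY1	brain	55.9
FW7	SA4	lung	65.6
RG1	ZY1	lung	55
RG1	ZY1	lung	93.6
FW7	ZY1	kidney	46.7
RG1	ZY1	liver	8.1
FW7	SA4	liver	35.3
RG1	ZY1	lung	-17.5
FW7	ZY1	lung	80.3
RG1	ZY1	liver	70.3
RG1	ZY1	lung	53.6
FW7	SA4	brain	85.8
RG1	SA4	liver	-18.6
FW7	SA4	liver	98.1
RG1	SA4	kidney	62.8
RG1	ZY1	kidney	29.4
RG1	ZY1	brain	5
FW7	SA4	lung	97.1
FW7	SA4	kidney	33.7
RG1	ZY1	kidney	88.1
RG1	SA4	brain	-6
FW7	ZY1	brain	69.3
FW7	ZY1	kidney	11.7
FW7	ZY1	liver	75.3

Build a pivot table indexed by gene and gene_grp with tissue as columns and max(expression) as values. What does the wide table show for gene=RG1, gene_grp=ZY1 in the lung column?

Rows with gene=RG1, gene_grp=ZY1 and tissue=lung: expression values are 70.8, 83.2, 55, 93.6, -17.5, 53.6.
max(70.8, 83.2, 55, 93.6, -17.5, 53.6) = 93.6.

93.6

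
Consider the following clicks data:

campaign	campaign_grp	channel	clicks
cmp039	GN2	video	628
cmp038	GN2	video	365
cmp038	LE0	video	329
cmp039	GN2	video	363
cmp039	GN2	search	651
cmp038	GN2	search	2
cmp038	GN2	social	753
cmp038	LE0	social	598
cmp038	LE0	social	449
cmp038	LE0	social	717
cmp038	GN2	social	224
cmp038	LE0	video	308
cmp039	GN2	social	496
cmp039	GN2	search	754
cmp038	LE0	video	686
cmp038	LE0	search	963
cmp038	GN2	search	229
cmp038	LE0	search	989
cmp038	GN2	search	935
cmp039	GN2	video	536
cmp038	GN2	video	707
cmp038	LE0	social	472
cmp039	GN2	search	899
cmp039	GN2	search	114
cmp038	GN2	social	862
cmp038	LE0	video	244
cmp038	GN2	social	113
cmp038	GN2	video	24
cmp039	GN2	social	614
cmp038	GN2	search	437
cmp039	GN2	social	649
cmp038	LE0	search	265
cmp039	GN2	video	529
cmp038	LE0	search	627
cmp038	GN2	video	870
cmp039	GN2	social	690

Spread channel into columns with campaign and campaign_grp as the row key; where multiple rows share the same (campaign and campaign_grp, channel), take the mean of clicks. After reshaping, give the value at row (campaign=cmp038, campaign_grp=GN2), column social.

Rows with campaign=cmp038, campaign_grp=GN2 and channel=social: clicks values are 753, 224, 862, 113.
(753 + 224 + 862 + 113) / 4 = 488.

488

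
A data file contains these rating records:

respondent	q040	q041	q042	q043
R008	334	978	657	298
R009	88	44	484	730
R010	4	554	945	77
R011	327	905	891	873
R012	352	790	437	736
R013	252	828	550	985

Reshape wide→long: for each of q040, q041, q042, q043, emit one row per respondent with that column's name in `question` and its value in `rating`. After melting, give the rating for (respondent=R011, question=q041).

905

Unpivoting turns each (respondent, wide-column) pair into one long row.
The wide cell at row R011, column q041 holds 905, so the long row (R011, q041) has rating=905.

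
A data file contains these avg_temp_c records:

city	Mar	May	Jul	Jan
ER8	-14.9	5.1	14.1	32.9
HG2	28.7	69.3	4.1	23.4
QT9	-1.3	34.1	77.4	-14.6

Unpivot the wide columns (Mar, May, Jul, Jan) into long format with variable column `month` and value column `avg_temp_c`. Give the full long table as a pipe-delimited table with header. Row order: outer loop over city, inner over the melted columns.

Each (city, column) pair becomes one row: 3 × 4 = 12 rows.
For example, (ER8, Mar) → avg_temp_c=-14.9.

| city | month | avg_temp_c |
| ER8 | Mar | -14.9 |
| ER8 | May | 5.1 |
| ER8 | Jul | 14.1 |
| ER8 | Jan | 32.9 |
| HG2 | Mar | 28.7 |
| HG2 | May | 69.3 |
| HG2 | Jul | 4.1 |
| HG2 | Jan | 23.4 |
| QT9 | Mar | -1.3 |
| QT9 | May | 34.1 |
| QT9 | Jul | 77.4 |
| QT9 | Jan | -14.6 |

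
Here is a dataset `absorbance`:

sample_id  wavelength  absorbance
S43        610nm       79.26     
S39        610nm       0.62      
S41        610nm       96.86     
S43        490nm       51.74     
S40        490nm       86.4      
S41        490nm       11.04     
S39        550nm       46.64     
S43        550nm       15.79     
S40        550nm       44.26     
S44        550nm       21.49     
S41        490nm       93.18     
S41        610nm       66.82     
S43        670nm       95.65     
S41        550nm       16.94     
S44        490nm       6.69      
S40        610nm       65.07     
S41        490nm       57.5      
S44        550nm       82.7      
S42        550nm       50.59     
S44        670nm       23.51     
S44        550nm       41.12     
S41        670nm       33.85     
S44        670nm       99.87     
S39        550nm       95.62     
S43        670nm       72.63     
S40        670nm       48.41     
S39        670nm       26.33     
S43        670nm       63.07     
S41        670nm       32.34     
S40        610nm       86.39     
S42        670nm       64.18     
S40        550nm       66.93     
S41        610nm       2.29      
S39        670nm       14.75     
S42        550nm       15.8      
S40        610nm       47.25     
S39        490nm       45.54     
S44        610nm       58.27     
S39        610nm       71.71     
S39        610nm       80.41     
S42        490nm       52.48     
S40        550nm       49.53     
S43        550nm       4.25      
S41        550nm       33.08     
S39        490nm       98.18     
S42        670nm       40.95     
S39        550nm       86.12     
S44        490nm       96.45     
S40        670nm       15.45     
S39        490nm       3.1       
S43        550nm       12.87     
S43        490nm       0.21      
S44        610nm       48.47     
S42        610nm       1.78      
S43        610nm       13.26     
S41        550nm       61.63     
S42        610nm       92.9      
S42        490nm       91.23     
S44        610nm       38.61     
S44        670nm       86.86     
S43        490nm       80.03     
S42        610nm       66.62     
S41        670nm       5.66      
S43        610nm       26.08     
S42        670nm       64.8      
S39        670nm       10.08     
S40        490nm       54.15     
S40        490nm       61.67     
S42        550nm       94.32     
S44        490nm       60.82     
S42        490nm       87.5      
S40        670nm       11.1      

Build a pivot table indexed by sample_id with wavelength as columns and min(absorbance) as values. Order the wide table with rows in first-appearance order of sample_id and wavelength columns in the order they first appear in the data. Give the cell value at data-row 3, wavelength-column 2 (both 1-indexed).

With rows in first-appearance order of sample_id, row 3 is sample_id=S41. wavelength columns in first-appearance order: 610nm, 490nm, 550nm, 670nm; column 2 is 490nm.
Long rows with sample_id=S41, wavelength=490nm: min(11.04, 93.18, 57.5) = 11.04.

11.04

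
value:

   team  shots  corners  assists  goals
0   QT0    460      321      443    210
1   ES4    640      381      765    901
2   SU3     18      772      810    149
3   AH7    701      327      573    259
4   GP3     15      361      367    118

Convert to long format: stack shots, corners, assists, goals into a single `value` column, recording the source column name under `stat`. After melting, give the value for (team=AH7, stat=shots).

701

Unpivoting turns each (team, wide-column) pair into one long row.
The wide cell at row AH7, column shots holds 701, so the long row (AH7, shots) has value=701.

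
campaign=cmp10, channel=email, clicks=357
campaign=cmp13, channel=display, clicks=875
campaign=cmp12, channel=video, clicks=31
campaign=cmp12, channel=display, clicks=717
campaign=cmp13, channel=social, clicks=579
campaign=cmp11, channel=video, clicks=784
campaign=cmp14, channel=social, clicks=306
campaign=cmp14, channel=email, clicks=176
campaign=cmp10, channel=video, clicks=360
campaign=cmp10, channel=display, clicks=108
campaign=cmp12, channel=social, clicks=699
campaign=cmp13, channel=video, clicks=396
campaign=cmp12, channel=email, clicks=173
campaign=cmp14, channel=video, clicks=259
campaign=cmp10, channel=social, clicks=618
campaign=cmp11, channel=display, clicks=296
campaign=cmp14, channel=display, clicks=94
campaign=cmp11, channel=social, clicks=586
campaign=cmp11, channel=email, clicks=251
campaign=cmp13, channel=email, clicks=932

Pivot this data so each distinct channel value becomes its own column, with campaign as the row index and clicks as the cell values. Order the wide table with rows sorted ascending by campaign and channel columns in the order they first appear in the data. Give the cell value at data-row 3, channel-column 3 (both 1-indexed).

With rows sorted ascending by campaign, row 3 is campaign=cmp12. channel columns in first-appearance order: email, display, video, social; column 3 is video.
Long rows with campaign=cmp12, channel=video: clicks = 31.

31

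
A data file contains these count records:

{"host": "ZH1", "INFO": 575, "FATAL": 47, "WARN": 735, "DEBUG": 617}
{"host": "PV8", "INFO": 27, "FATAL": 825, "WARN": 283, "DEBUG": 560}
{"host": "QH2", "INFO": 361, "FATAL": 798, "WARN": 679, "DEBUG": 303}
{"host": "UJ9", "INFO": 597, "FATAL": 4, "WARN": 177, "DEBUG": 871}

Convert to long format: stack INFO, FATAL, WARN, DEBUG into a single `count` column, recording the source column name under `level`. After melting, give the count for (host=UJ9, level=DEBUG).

871

Unpivoting turns each (host, wide-column) pair into one long row.
The wide cell at row UJ9, column DEBUG holds 871, so the long row (UJ9, DEBUG) has count=871.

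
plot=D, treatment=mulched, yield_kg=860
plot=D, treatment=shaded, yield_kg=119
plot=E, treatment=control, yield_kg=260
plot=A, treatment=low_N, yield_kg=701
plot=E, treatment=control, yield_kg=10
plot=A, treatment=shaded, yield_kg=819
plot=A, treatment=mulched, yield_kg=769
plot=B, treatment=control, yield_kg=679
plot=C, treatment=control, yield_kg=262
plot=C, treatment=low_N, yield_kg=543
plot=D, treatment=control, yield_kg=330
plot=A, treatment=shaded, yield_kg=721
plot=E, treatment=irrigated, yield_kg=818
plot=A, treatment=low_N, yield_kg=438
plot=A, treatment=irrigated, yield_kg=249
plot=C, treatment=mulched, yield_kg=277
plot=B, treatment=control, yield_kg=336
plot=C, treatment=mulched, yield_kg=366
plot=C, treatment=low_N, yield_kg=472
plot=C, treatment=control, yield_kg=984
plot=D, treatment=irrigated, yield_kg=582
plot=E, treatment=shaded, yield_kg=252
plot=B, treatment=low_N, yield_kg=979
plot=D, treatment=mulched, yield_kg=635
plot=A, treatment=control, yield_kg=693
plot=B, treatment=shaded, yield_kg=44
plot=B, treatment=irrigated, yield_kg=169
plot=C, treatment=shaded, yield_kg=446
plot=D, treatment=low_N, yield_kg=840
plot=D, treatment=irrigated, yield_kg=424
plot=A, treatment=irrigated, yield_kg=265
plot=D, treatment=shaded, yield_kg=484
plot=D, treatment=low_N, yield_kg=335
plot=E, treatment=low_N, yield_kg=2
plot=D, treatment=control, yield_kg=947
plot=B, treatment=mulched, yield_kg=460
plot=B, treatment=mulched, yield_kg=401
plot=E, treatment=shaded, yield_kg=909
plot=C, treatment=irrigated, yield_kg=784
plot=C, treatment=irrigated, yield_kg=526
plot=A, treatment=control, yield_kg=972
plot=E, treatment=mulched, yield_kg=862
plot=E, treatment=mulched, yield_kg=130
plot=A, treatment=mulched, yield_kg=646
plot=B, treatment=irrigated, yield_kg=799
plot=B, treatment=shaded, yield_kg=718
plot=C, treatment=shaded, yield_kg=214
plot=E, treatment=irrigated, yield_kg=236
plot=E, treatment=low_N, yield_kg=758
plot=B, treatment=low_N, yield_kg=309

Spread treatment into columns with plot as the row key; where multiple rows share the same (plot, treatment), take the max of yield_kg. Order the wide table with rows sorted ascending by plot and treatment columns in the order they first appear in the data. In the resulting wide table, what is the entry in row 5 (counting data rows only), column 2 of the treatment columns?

With rows sorted ascending by plot, row 5 is plot=E. treatment columns in first-appearance order: mulched, shaded, control, low_N, irrigated; column 2 is shaded.
Long rows with plot=E, treatment=shaded: max(252, 909) = 909.

909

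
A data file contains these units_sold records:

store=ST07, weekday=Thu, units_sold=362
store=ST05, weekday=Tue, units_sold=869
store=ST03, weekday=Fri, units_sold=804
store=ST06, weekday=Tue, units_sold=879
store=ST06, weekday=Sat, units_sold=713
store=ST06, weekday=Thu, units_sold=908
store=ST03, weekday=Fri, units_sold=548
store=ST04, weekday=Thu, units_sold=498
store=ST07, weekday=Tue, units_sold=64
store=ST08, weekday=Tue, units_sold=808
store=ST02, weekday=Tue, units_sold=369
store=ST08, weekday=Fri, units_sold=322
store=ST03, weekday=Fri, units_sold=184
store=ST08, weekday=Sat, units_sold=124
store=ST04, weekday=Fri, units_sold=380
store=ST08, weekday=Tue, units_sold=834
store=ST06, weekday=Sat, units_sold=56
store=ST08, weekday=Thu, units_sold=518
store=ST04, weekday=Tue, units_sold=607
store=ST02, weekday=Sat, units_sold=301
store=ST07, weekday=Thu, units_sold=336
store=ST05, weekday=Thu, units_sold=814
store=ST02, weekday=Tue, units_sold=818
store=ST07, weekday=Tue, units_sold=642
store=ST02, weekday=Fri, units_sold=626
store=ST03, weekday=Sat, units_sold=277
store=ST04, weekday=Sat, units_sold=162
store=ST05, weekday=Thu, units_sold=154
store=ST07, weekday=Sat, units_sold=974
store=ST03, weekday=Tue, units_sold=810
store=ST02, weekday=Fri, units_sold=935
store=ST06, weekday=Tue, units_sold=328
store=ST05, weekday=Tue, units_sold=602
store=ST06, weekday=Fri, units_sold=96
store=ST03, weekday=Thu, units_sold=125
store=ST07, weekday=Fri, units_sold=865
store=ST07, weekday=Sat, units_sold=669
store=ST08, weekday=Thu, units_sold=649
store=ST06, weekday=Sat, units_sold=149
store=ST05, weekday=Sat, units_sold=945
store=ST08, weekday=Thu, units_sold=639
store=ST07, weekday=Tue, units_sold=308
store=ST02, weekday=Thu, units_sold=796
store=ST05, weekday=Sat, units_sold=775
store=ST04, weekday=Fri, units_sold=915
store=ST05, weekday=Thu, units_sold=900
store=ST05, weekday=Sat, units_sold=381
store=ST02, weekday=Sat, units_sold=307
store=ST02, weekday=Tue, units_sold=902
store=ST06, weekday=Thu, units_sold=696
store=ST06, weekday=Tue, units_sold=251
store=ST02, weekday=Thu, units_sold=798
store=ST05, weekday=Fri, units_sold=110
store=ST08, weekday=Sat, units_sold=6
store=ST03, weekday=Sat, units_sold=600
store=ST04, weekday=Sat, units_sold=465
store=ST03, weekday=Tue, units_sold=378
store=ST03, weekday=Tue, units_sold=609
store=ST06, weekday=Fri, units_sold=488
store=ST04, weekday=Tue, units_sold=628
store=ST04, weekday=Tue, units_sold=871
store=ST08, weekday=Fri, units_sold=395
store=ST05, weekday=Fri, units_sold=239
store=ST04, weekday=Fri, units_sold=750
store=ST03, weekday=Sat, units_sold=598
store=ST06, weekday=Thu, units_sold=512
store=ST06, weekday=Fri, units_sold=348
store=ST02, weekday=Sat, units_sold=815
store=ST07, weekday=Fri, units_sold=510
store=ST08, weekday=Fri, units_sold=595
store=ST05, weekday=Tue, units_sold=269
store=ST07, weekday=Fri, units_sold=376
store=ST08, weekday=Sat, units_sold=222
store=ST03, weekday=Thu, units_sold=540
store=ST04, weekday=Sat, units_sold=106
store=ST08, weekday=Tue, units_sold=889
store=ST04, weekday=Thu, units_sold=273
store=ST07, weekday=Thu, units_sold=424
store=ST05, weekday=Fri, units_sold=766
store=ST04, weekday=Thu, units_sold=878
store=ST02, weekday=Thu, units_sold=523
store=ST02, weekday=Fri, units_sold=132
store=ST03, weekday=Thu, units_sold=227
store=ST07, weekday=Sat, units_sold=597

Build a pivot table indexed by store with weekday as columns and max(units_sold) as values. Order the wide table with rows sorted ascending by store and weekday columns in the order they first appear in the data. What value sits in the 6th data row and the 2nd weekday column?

642

With rows sorted ascending by store, row 6 is store=ST07. weekday columns in first-appearance order: Thu, Tue, Fri, Sat; column 2 is Tue.
Long rows with store=ST07, weekday=Tue: max(64, 642, 308) = 642.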